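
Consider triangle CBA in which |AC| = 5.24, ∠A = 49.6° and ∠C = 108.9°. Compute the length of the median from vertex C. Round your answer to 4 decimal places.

The third angle is ∠B = 180° − ∠A − ∠C = 21.50°.
Law of sines: |BA| = |AC|·sin C/sin B ≈ 13.527.
Law of sines: |CB| = |AC|·sin A/sin B ≈ 10.888.
Median from C: ½√(2·|AC|² + 2·|CB|² − |BA|²) ≈ 5.2212.

m_C ≈ 5.2212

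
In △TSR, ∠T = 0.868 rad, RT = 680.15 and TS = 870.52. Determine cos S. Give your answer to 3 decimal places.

By the law of cosines, SR² = RT² + TS² − 2·RT·TS·cos T = 4.5502e+05, so SR ≈ 674.55.
Law of cosines again: cos S = (TS² + SR² − RT²)/(2·TS·SR) ≈ 0.63880, so ∠S ≈ 0.878 rad.

cos S ≈ 0.639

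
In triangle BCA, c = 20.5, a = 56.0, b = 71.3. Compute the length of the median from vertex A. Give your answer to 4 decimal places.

Median from A: ½√(2·b² + 2·c² − a²) ≈ 44.362.

m_A ≈ 44.3618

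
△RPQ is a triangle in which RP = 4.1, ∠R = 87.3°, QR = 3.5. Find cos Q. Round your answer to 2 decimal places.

By the law of cosines, PQ² = QR² + RP² − 2·QR·RP·cos R = 27.708, so PQ ≈ 5.2638.
Law of cosines again: cos Q = (PQ² + QR² − RP²)/(2·PQ·QR) ≈ 0.62822, so ∠Q ≈ 51.08°.

0.63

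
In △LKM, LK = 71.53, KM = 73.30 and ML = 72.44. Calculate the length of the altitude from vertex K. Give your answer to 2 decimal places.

Semiperimeter s = (73.3 + 72.44 + 71.53)/2 = 108.64.
Heron's formula: area = √(108.64·35.335·36.195·37.105) ≈ 2270.5.
The altitude from K has length 2·area/ML ≈ 62.687.

h_K ≈ 62.69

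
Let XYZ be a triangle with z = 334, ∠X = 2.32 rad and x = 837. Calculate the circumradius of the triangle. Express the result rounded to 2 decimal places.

Law of sines: sin Z = z·sin X/x ≈ 0.29219.
Since x ≥ z, only the acute value applies: ∠Z ≈ 0.297 rad.
Then ∠Y = π − ∠X − ∠Z ≈ 0.525 rad.
Law of sines gives y = x·sin Y/sin X ≈ 573.
Circumradius = x/(2 sin X) ≈ 571.54.

R ≈ 571.54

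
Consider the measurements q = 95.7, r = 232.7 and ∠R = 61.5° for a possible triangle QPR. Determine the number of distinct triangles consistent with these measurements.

q·sin R = 95.7·sin(61.5°) ≈ 84.1.
Since r ≥ q, exactly one triangle exists.

1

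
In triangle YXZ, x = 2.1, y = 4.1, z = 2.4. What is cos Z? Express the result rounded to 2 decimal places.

By the law of cosines, cos Z = (y² + x² − z²) / (2·y·x) ≈ 0.89779, so ∠Z ≈ 26.13°.

cos Z ≈ 0.90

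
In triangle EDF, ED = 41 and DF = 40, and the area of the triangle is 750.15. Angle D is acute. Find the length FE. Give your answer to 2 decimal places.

From area = ½·ED·DF·sin D, we get sin D = 2·area/(ED·DF) ≈ 0.91482.
Taking the acute solution, ∠D ≈ 66.18°.
Law of cosines then gives FE ≈ 44.23.

44.23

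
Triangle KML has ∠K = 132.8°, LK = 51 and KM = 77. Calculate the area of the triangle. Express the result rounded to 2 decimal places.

1440.68

Area = ½·LK·KM·sin K ≈ 1440.7.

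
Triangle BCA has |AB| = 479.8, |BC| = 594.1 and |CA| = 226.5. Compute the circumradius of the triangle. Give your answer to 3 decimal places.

By the law of cosines, cos B = (|AB|² + |BC|² − |CA|²) / (2·|AB|·|BC|) ≈ 0.93293, so ∠B ≈ 21.10°.
Circumradius = |CA|/(2 sin B) ≈ 314.53.

314.528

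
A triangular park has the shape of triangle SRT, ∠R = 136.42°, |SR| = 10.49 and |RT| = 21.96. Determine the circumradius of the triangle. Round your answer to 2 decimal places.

By the law of cosines, |TS|² = |SR|² + |RT|² − 2·|SR|·|RT|·cos R = 926.03, so |TS| ≈ 30.431.
Area = ½·|SR|·|RT|·sin R ≈ 79.401.
Circumradius = |TS|/(2 sin R) ≈ 22.072.

22.07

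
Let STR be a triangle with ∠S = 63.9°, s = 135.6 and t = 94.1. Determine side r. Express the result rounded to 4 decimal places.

147.4472

Law of sines: sin T = t·sin S/s ≈ 0.62319.
Since s ≥ t, only the acute value applies: ∠T ≈ 38.55°.
Then ∠R = 180° − ∠S − ∠T ≈ 77.55°.
Law of sines gives r = s·sin R/sin S ≈ 147.45.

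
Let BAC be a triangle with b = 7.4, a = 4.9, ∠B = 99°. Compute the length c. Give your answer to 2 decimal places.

Law of sines: sin A = a·sin B/b ≈ 0.65401.
Since b ≥ a, only the acute value applies: ∠A ≈ 40.84°.
Then ∠C = 180° − ∠B − ∠A ≈ 40.16°.
Law of sines gives c = b·sin C/sin B ≈ 4.8315.

4.83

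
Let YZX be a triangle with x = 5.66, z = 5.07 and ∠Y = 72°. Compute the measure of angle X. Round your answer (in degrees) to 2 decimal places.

By the law of cosines, y² = z² + x² − 2·z·x·cos Y = 40.005, so y ≈ 6.325.
Law of cosines again: cos X = (y² + z² − x²)/(2·y·z) ≈ 0.52506, so ∠X ≈ 58.33°.

∠X ≈ 58.33°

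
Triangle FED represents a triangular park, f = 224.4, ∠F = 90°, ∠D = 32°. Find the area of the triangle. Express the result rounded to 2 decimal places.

The third angle is ∠E = 180° − ∠D − ∠F = 58.00°.
Law of sines: e = f·sin E/sin F ≈ 190.3.
Law of sines: d = f·sin D/sin F ≈ 118.91.
Area = ½·f·e·sin D ≈ 11315.

11314.77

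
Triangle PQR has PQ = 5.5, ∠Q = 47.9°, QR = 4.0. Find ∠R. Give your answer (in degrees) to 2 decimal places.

85.62

By the law of cosines, RP² = PQ² + QR² − 2·PQ·QR·cos Q = 16.751, so RP ≈ 4.0928.
Law of cosines again: cos R = (QR² + RP² − PQ²)/(2·QR·RP) ≈ 0.07639, so ∠R ≈ 85.62°.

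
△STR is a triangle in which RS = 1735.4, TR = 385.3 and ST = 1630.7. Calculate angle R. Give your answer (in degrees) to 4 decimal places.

∠R ≈ 68.0034°

By the law of cosines, cos R = (TR² + RS² − ST²) / (2·TR·RS) ≈ 0.37455, so ∠R ≈ 68.00°.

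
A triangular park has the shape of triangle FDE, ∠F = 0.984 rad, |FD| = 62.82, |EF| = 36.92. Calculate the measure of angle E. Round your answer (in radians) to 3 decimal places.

By the law of cosines, |DE|² = |EF|² + |FD|² − 2·|EF|·|FD|·cos F = 2741, so |DE| ≈ 52.355.
Law of cosines again: cos E = (|DE|² + |EF|² − |FD|²)/(2·|DE|·|EF|) ≈ 0.04081, so ∠E ≈ 1.530 rad.

1.530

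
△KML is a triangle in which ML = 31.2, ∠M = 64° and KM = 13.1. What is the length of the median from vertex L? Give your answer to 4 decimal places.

m_L ≈ 28.9339

By the law of cosines, LK² = KM² + ML² − 2·KM·ML·cos M = 786.71, so LK ≈ 28.048.
Median from L: ½√(2·ML² + 2·LK² − KM²) ≈ 28.934.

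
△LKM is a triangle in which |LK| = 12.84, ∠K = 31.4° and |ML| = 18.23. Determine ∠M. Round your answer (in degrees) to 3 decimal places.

Law of sines: sin M = |LK|·sin K/|ML| ≈ 0.36696.
Since |ML| ≥ |LK|, only the acute value applies: ∠M ≈ 21.53°.
Then ∠L = 180° − ∠K − ∠M ≈ 127.07°.

21.529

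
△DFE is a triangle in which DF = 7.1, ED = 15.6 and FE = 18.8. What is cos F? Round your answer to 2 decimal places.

0.60

By the law of cosines, cos F = (DF² + FE² − ED²) / (2·DF·FE) ≈ 0.60118, so ∠F ≈ 53.05°.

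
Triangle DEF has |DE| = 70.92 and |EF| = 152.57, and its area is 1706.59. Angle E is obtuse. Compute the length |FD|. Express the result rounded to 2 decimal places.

221.00

From area = ½·|DE|·|EF|·sin E, we get sin E = 2·area/(|DE|·|EF|) ≈ 0.31544.
Taking the obtuse solution, ∠E ≈ 161.61°.
Law of cosines then gives |FD| ≈ 221.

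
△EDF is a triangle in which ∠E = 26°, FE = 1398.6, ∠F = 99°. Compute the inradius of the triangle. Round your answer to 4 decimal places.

The third angle is ∠D = 180° − ∠F − ∠E = 55.00°.
Law of sines: DF = FE·sin E/sin D ≈ 748.46.
Law of sines: ED = FE·sin F/sin D ≈ 1686.4.
Area = ½·FE·DF·sin F ≈ 5.1696e+05.
Semiperimeter s = (748.46+1398.6+1686.4)/2 = 1916.7.
Inradius = area/s = 5.1696e+05/1916.7 ≈ 269.71.

r ≈ 269.7107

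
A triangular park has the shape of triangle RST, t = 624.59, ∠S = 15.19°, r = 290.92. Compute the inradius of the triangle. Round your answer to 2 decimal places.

By the law of cosines, s² = t² + r² − 2·t·r·cos S = 1.2403e+05, so s ≈ 352.18.
Area = ½·t·r·sin S ≈ 23805.
Semiperimeter p = (290.92+352.18+624.59)/2 = 633.85.
Inradius = area/p = 23805/633.85 ≈ 37.557.

37.56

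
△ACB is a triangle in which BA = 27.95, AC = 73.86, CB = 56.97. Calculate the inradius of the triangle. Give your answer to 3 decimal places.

Semiperimeter s = (56.97 + 27.95 + 73.86)/2 = 79.39.
Heron's formula: area = √(79.39·22.42·51.44·5.53) ≈ 711.56.
Inradius = area/s = 711.56/79.39 ≈ 8.9629.

8.963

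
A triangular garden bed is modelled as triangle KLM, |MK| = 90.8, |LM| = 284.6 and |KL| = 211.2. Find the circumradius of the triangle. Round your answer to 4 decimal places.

By the law of cosines, cos K = (|MK|² + |KL|² − |LM|²) / (2·|MK|·|KL|) ≈ -0.73388, so ∠K ≈ 137.21°.
Circumradius = |LM|/(2 sin K) ≈ 209.49.

209.4860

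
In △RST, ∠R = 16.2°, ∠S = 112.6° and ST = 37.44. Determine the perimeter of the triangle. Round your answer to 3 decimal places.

The third angle is ∠T = 180° − ∠R − ∠S = 51.20°.
Law of sines: TR = ST·sin S/sin R ≈ 123.89.
Law of sines: RS = ST·sin T/sin R ≈ 104.59.
Semiperimeter s = (37.44+123.89+104.59)/2 = 132.96.
Perimeter = 37.44 + 123.89 + 104.59 = 265.92.

perimeter ≈ 265.918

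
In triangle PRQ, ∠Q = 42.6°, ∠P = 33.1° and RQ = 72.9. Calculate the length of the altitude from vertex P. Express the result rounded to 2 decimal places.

The third angle is ∠R = 180° − ∠Q − ∠P = 104.30°.
Law of sines: QP = RQ·sin R/sin P ≈ 129.36.
Law of sines: PR = RQ·sin Q/sin P ≈ 90.357.
Area = ½·RQ·QP·sin Q ≈ 3191.5.
The altitude from P has length 2·area/RQ ≈ 87.558.

87.56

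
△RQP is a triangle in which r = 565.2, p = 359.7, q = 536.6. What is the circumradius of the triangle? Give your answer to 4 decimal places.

By the law of cosines, cos R = (q² + p² − r²) / (2·q·p) ≈ 0.25354, so ∠R ≈ 75.31°.
Circumradius = r/(2 sin R) ≈ 292.15.

292.1456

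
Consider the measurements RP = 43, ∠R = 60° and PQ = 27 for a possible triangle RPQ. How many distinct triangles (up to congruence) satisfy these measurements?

RP·sin R = 43·sin(60°) ≈ 37.24.
Since PQ = 27 < 37.24 = RP sin R, no triangle exists.

0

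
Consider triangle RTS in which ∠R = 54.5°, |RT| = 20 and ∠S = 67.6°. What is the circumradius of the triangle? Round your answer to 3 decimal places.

The third angle is ∠T = 180° − ∠S − ∠R = 57.90°.
Law of sines: |TS| = |RT|·sin R/sin S ≈ 17.611.
Law of sines: |SR| = |RT|·sin T/sin S ≈ 18.325.
Circumradius = |RT|/(2 sin S) ≈ 10.816.

10.816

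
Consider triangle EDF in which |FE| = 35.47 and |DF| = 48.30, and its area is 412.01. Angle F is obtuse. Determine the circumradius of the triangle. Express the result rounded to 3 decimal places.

R ≈ 84.421

From area = ½·|DF|·|FE|·sin F, we get sin F = 2·area/(|DF|·|FE|) ≈ 0.48098.
Taking the obtuse solution, ∠F ≈ 151.25°.
Law of cosines then gives |ED| ≈ 81.21.
Circumradius = |ED|/(2 sin F) ≈ 84.421.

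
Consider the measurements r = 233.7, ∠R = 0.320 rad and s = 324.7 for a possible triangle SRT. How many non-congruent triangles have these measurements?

s·sin R = 324.7·sin(0.320 rad) ≈ 102.1.
Since s sin R < r < s (102.1 < 233.7 < 324.7), two triangles exist.

2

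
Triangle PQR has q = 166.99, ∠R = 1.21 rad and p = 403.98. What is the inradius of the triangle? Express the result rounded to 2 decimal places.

By the law of cosines, r² = p² + q² − 2·p·q·cos R = 1.4346e+05, so r ≈ 378.76.
Area = ½·p·q·sin R ≈ 31559.
Semiperimeter s = (403.98+166.99+378.76)/2 = 474.86.
Inradius = area/s = 31559/474.86 ≈ 66.458.

66.46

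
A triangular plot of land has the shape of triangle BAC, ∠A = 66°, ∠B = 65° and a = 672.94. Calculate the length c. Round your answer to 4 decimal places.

555.9376

The third angle is ∠C = 180° − ∠B − ∠A = 49.00°.
Law of sines: c = a·sin C/sin A ≈ 555.94.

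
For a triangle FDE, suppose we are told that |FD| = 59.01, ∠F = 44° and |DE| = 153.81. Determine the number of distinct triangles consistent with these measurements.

1

|FD|·sin F = 59.01·sin(44°) ≈ 40.99.
Since |DE| ≥ |FD|, exactly one triangle exists.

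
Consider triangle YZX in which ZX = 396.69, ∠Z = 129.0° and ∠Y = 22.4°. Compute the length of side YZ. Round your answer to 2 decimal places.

498.31

The third angle is ∠X = 180° − ∠Y − ∠Z = 28.60°.
Law of sines: YZ = ZX·sin X/sin Y ≈ 498.31.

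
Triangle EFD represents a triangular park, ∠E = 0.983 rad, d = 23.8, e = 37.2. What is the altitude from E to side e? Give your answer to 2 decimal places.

h_E ≈ 23.79

Law of sines: sin D = d·sin E/e ≈ 0.53241.
Since e ≥ d, only the acute value applies: ∠D ≈ 0.561 rad.
Then ∠F = π − ∠E − ∠D ≈ 1.597 rad.
Law of sines gives f = e·sin F/sin E ≈ 44.687.
Area = ½·e·d·sin F ≈ 442.53.
The altitude from E has length 2·area/e ≈ 23.792.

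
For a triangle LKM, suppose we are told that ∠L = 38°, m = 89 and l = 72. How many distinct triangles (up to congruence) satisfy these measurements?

m·sin L = 89·sin(38°) ≈ 54.79.
Since m sin L < l < m (54.79 < 72 < 89), two triangles exist.

2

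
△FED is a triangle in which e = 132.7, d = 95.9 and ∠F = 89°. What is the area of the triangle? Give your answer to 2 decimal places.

area ≈ 6362.00

Area = ½·e·d·sin F ≈ 6362.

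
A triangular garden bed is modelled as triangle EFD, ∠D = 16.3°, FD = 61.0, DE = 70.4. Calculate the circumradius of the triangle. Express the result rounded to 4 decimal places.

By the law of cosines, EF² = FD² + DE² − 2·FD·DE·cos D = 433.58, so EF ≈ 20.823.
Area = ½·FD·DE·sin D ≈ 602.65.
Circumradius = EF/(2 sin D) ≈ 37.095.

37.0950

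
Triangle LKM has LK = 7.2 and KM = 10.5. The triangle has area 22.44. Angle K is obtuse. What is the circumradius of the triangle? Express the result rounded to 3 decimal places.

From area = ½·LK·KM·sin K, we get sin K = 2·area/(LK·KM) ≈ 0.59365.
Taking the obtuse solution, ∠K ≈ 143.58°.
Law of cosines then gives ML ≈ 16.845.
Circumradius = ML/(2 sin K) ≈ 14.188.

R ≈ 14.188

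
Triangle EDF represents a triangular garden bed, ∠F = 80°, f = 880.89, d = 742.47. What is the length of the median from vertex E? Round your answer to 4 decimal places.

753.2985

Law of sines: sin D = d·sin F/f ≈ 0.83006.
Since f ≥ d, only the acute value applies: ∠D ≈ 56.10°.
Then ∠E = 180° − ∠F − ∠D ≈ 43.90°.
Law of sines gives e = f·sin E/sin F ≈ 620.18.
Median from E: ½√(2·d² + 2·f² − e²) ≈ 753.3.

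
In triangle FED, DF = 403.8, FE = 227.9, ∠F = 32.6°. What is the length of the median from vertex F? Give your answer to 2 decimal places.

m_F ≈ 304.16

By the law of cosines, ED² = DF² + FE² − 2·DF·FE·cos F = 59938, so ED ≈ 244.82.
Median from F: ½√(2·DF² + 2·FE² − ED²) ≈ 304.16.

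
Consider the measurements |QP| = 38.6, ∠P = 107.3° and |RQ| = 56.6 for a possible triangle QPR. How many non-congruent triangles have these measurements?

1

|QP|·sin P = 38.6·sin(107.3°) ≈ 36.85.
Since ∠P is not acute, a triangle exists only if |RQ| > |QP|; here |RQ| > |QP|, so there is exactly one triangle.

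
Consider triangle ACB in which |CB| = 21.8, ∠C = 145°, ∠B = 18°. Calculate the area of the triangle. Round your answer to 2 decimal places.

The third angle is ∠A = 180° − ∠C − ∠B = 17.00°.
Law of sines: |BA| = |CB|·sin C/sin A ≈ 42.767.
Law of sines: |AC| = |CB|·sin B/sin A ≈ 23.041.
Area = ½·|CB|·|BA|·sin B ≈ 144.05.

144.05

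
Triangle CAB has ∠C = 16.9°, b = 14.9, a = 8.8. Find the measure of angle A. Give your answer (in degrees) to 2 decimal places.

∠A ≈ 21.54°

By the law of cosines, c² = a² + b² − 2·a·b·cos C = 48.535, so c ≈ 6.9667.
Law of cosines again: cos A = (b² + c² − a²)/(2·b·c) ≈ 0.93014, so ∠A ≈ 21.54°.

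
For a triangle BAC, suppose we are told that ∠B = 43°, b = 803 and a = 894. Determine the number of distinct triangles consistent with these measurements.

2

a·sin B = 894·sin(43°) ≈ 609.7.
Since a sin B < b < a (609.7 < 803 < 894), two triangles exist.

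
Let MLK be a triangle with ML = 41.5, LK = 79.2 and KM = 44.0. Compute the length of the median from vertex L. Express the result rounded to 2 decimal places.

m_L ≈ 59.27

Median from L: ½√(2·ML² + 2·LK² − KM²) ≈ 59.274.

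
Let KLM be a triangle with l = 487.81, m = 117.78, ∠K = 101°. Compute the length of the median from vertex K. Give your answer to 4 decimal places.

m_K ≈ 239.7421

By the law of cosines, k² = l² + m² − 2·l·m·cos K = 2.7376e+05, so k ≈ 523.22.
Median from K: ½√(2·l² + 2·m² − k²) ≈ 239.74.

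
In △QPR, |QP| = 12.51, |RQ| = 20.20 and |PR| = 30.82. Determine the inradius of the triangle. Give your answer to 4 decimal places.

Semiperimeter s = (30.82 + 20.2 + 12.51)/2 = 31.765.
Heron's formula: area = √(31.765·0.945·11.565·19.255) ≈ 81.759.
Inradius = area/s = 81.759/31.765 ≈ 2.5739.

r ≈ 2.5739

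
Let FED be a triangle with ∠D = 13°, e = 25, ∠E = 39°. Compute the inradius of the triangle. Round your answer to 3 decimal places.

The third angle is ∠F = 180° − ∠E − ∠D = 128.00°.
Law of sines: f = e·sin F/sin E ≈ 31.304.
Law of sines: d = e·sin D/sin E ≈ 8.9363.
Area = ½·e·f·sin D ≈ 88.023.
Semiperimeter s = (31.304+25+8.9363)/2 = 32.62.
Inradius = area/s = 88.023/32.62 ≈ 2.6984.

r ≈ 2.698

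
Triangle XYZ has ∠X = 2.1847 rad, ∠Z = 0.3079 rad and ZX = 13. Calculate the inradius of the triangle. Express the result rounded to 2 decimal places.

The third angle is ∠Y = π − ∠Z − ∠X = 0.6490 rad.
Law of sines: YZ = ZX·sin X/sin Y ≈ 17.582.
Law of sines: XY = ZX·sin Z/sin Y ≈ 6.5186.
Area = ½·ZX·YZ·sin Z ≈ 34.634.
Semiperimeter s = (17.582+13+6.5186)/2 = 18.55.
Inradius = area/s = 34.634/18.55 ≈ 1.8671.

r ≈ 1.87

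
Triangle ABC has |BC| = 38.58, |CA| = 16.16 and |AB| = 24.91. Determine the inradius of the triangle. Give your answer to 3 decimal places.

Semiperimeter s = (38.58 + 16.16 + 24.91)/2 = 39.825.
Heron's formula: area = √(39.825·1.245·23.665·14.915) ≈ 132.29.
Inradius = area/s = 132.29/39.825 ≈ 3.3218.

r ≈ 3.322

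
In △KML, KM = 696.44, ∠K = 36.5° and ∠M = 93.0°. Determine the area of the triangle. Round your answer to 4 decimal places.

The third angle is ∠L = 180° − ∠K − ∠M = 50.50°.
Law of sines: ML = KM·sin K/sin L ≈ 536.87.
Law of sines: LK = KM·sin M/sin L ≈ 901.33.
Area = ½·KM·ML·sin M ≈ 1.8669e+05.

area ≈ 186690.9932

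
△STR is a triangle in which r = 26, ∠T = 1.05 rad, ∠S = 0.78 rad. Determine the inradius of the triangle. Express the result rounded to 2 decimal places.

The third angle is ∠R = π − ∠S − ∠T = 1.312 rad.
Law of sines: s = r·sin S/sin R ≈ 18.917.
Law of sines: t = r·sin T/sin R ≈ 23.332.
Area = ½·r·s·sin T ≈ 213.32.
Semiperimeter p = (18.917+23.332+26)/2 = 34.125.
Inradius = area/p = 213.32/34.125 ≈ 6.2512.

6.25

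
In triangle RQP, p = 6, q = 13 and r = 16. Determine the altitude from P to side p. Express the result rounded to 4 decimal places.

Semiperimeter s = (16 + 13 + 6)/2 = 17.5.
Heron's formula: area = √(17.5·1.5·4.5·11.5) ≈ 36.857.
The altitude from P has length 2·area/p ≈ 12.286.

12.2857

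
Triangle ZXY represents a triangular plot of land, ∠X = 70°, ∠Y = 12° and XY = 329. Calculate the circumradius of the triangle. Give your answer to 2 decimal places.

R ≈ 166.12

The third angle is ∠Z = 180° − ∠X − ∠Y = 98.00°.
Law of sines: YZ = XY·sin X/sin Z ≈ 312.2.
Law of sines: ZX = XY·sin Y/sin Z ≈ 69.075.
Circumradius = XY/(2 sin Z) ≈ 166.12.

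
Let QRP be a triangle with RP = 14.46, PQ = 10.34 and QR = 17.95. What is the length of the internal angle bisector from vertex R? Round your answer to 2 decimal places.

15.27

By the law of cosines, cos R = (QR² + RP² − PQ²) / (2·QR·RP) ≈ 0.81751, so ∠R ≈ 35.16°.
The bisector from R has length 2·QR·RP·cos(∠R/2)/(QR+RP) ≈ 15.269.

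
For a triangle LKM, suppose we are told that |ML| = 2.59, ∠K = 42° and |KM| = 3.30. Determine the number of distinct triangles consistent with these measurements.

2

|KM|·sin K = 3.30·sin(42°) ≈ 2.208.
Since |KM| sin K < |ML| < |KM| (2.208 < 2.59 < 3.30), two triangles exist.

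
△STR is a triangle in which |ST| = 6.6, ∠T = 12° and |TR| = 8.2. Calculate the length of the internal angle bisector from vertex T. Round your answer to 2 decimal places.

By the law of cosines, |RS|² = |ST|² + |TR|² − 2·|ST|·|TR|·cos T = 4.9253, so |RS| ≈ 2.2193.
The bisector from T has length 2·|ST|·|TR|·cos(∠T/2)/(|ST|+|TR|) ≈ 7.2734.

t_T ≈ 7.27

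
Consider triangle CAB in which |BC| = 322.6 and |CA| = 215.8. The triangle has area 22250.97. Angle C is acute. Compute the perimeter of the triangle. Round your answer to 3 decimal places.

From area = ½·|BC|·|CA|·sin C, we get sin C = 2·area/(|BC|·|CA|) ≈ 0.63924.
Taking the acute solution, ∠C ≈ 39.74°.
Law of cosines then gives |AB| ≈ 208.73.
Perimeter = 208.73 + 322.6 + 215.8 = 747.13.

747.130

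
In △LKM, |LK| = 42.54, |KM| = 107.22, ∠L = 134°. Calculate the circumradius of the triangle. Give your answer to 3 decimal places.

74.527

Law of sines: sin M = |LK|·sin L/|KM| ≈ 0.28540.
Since |KM| ≥ |LK|, only the acute value applies: ∠M ≈ 16.58°.
Then ∠K = 180° − ∠L − ∠M ≈ 29.42°.
Law of sines gives |ML| = |KM|·sin K/sin L ≈ 73.21.
Circumradius = |KM|/(2 sin L) ≈ 74.527.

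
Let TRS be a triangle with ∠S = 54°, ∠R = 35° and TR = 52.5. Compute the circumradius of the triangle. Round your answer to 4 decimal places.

32.4468

The third angle is ∠T = 180° − ∠R − ∠S = 91.00°.
Law of sines: RS = TR·sin T/sin S ≈ 64.884.
Law of sines: ST = TR·sin R/sin S ≈ 37.221.
Circumradius = TR/(2 sin S) ≈ 32.447.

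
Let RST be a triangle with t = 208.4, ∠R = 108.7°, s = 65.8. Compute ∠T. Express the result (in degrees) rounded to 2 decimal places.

56.11

By the law of cosines, r² = s² + t² − 2·s·t·cos R = 56553, so r ≈ 237.81.
Law of cosines again: cos T = (r² + s² − t²)/(2·r·s) ≈ 0.55766, so ∠T ≈ 56.11°.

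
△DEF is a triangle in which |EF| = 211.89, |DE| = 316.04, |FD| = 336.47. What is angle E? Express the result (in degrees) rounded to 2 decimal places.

By the law of cosines, cos E = (|DE|² + |EF|² − |FD|²) / (2·|DE|·|EF|) ≈ 0.23569, so ∠E ≈ 76.37°.

∠E ≈ 76.37°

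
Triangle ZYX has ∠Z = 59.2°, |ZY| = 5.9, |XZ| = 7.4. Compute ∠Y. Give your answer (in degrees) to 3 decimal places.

∠Y ≈ 71.629°

By the law of cosines, |YX|² = |XZ|² + |ZY|² − 2·|XZ|·|ZY|·cos Z = 44.858, so |YX| ≈ 6.6976.
Law of cosines again: cos Y = (|ZY|² + |YX|² − |XZ|²)/(2·|ZY|·|YX|) ≈ 0.31517, so ∠Y ≈ 71.63°.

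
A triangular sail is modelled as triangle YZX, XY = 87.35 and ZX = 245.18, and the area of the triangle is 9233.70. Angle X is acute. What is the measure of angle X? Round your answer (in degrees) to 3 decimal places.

59.576

From area = ½·ZX·XY·sin X, we get sin X = 2·area/(ZX·XY) ≈ 0.86230.
Taking the acute solution, ∠X ≈ 59.58°.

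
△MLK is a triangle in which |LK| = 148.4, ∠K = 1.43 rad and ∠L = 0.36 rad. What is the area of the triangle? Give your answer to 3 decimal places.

The third angle is ∠M = π − ∠L − ∠K = 1.352 rad.
Law of sines: |KM| = |LK|·sin L/sin M ≈ 53.559.
Law of sines: |ML| = |LK|·sin K/sin M ≈ 150.53.
Area = ½·|LK|·|KM|·sin K ≈ 3934.8.

area ≈ 3934.761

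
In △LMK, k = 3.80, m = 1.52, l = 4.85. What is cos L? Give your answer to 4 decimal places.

By the law of cosines, cos L = (m² + k² − l²) / (2·m·k) ≈ -0.58623, so ∠L ≈ 125.89°.

-0.5862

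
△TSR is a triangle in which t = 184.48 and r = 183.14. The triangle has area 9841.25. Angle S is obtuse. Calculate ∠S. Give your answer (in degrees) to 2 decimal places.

144.37

From area = ½·r·t·sin S, we get sin S = 2·area/(r·t) ≈ 0.58257.
Taking the obtuse solution, ∠S ≈ 144.37°.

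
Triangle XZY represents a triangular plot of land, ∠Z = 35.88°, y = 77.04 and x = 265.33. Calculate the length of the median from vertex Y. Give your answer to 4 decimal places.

m_Y ≈ 235.2053

By the law of cosines, z² = y² + x² − 2·y·x·cos Z = 43211, so z ≈ 207.87.
Median from Y: ½√(2·x² + 2·z² − y²) ≈ 235.21.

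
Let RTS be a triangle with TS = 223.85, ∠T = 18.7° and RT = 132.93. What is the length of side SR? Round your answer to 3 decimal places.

By the law of cosines, SR² = RT² + TS² − 2·RT·TS·cos T = 11408, so SR ≈ 106.81.

106.809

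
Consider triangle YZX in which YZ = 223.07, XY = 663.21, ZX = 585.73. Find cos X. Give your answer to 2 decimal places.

By the law of cosines, cos X = (ZX² + XY² − YZ²) / (2·ZX·XY) ≈ 0.94368, so ∠X ≈ 0.337 rad.

cos X ≈ 0.94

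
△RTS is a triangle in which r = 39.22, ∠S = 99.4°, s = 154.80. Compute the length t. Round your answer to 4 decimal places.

143.4805

Law of sines: sin R = r·sin S/s ≈ 0.24996.
Since s ≥ r, only the acute value applies: ∠R ≈ 14.47°.
Then ∠T = 180° − ∠S − ∠R ≈ 66.13°.
Law of sines gives t = s·sin T/sin S ≈ 143.48.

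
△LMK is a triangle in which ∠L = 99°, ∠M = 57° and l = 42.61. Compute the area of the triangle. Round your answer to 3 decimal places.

313.529

The third angle is ∠K = 180° − ∠L − ∠M = 24.00°.
Law of sines: m = l·sin M/sin L ≈ 36.181.
Law of sines: k = l·sin K/sin L ≈ 17.547.
Area = ½·l·m·sin K ≈ 313.53.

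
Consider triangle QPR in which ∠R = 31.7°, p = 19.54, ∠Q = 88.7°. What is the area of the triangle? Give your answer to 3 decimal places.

The third angle is ∠P = 180° − ∠R − ∠Q = 59.60°.
Law of sines: q = p·sin Q/sin P ≈ 22.649.
Law of sines: r = p·sin R/sin P ≈ 11.904.
Area = ½·p·q·sin R ≈ 116.28.

116.276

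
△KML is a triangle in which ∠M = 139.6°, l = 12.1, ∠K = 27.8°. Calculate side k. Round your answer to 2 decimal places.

25.87

The third angle is ∠L = 180° − ∠K − ∠M = 12.60°.
Law of sines: k = l·sin K/sin L ≈ 25.87.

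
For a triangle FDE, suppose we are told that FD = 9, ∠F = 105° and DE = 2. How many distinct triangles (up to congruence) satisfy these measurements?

0

FD·sin F = 9·sin(105°) ≈ 8.693.
Since ∠F is not acute, a triangle exists only if DE > FD; here DE ≤ FD, so there is no triangle.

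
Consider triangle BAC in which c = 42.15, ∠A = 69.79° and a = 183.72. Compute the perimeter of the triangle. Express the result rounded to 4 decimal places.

419.8426

Law of sines: sin C = c·sin A/a ≈ 0.21530.
Since a ≥ c, only the acute value applies: ∠C ≈ 12.43°.
Then ∠B = 180° − ∠A − ∠C ≈ 97.78°.
Law of sines gives b = a·sin B/sin A ≈ 193.97.
Semiperimeter s = (193.97+183.72+42.15)/2 = 209.92.
Perimeter = 193.97 + 183.72 + 42.15 = 419.84.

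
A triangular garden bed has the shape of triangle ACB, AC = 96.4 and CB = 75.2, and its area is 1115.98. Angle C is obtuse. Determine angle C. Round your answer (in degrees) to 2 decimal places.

From area = ½·AC·CB·sin C, we get sin C = 2·area/(AC·CB) ≈ 0.30789.
Taking the obtuse solution, ∠C ≈ 162.07°.

162.07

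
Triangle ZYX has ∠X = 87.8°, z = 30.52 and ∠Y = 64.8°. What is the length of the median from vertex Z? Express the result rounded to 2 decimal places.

m_Z ≈ 61.35

The third angle is ∠Z = 180° − ∠Y − ∠X = 27.40°.
Law of sines: y = z·sin Y/sin Z ≈ 60.007.
Law of sines: x = z·sin X/sin Z ≈ 66.27.
Median from Z: ½√(2·y² + 2·x² − z²) ≈ 61.347.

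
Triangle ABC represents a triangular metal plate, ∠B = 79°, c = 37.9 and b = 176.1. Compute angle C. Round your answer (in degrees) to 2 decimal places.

∠C ≈ 12.20°

Law of sines: sin C = c·sin B/b ≈ 0.21126.
Since b ≥ c, only the acute value applies: ∠C ≈ 12.20°.
Then ∠A = 180° − ∠B − ∠C ≈ 88.80°.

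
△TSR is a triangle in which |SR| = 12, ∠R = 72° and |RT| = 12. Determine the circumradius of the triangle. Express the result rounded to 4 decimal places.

7.4164

By the law of cosines, |TS|² = |SR|² + |RT|² − 2·|SR|·|RT|·cos R = 199, so |TS| ≈ 14.107.
Area = ½·|SR|·|RT|·sin R ≈ 68.476.
Circumradius = |TS|/(2 sin R) ≈ 7.4164.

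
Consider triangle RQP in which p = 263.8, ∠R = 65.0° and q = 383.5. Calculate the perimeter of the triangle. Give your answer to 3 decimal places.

1009.450

By the law of cosines, r² = q² + p² − 2·q·p·cos R = 1.3115e+05, so r ≈ 362.15.
Semiperimeter s = (362.15+383.5+263.8)/2 = 504.72.
Perimeter = 362.15 + 383.5 + 263.8 = 1009.4.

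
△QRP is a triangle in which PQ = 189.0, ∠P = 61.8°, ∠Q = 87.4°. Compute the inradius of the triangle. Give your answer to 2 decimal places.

The third angle is ∠R = 180° − ∠P − ∠Q = 30.80°.
Law of sines: RP = PQ·sin Q/sin R ≈ 368.73.
Law of sines: QR = PQ·sin P/sin R ≈ 325.3.
Area = ½·PQ·RP·sin P ≈ 30709.
Semiperimeter s = (368.73+189+325.3)/2 = 441.51.
Inradius = area/s = 30709/441.51 ≈ 69.554.

r ≈ 69.55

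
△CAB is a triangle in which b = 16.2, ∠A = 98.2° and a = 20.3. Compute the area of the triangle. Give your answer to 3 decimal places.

area ≈ 81.285

Law of sines: sin B = b·sin A/a ≈ 0.78987.
Since a ≥ b, only the acute value applies: ∠B ≈ 52.17°.
Then ∠C = 180° − ∠A − ∠B ≈ 29.63°.
Law of sines gives c = a·sin C/sin A ≈ 10.139.
Area = ½·a·b·sin C ≈ 81.285.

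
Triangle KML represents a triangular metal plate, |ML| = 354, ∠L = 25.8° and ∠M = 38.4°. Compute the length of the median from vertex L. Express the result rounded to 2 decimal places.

The third angle is ∠K = 180° − ∠M − ∠L = 115.80°.
Law of sines: |LK| = |ML|·sin M/sin K ≈ 244.23.
Law of sines: |KM| = |ML|·sin L/sin K ≈ 171.13.
Median from L: ½√(2·|ML|² + 2·|LK|² − |KM|²) ≈ 291.82.

291.82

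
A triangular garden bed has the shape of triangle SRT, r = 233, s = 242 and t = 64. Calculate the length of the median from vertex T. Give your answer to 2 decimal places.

Median from T: ½√(2·s² + 2·r² − t²) ≈ 235.38.

m_T ≈ 235.38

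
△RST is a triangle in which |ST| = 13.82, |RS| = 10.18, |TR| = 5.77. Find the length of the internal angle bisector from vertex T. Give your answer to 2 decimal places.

t_T ≈ 7.63

By the law of cosines, cos T = (|ST|² + |TR|² − |RS|²) / (2·|ST|·|TR|) ≈ 0.75653, so ∠T ≈ 40.84°.
The bisector from T has length 2·|ST|·|TR|·cos(∠T/2)/(|ST|+|TR|) ≈ 7.6294.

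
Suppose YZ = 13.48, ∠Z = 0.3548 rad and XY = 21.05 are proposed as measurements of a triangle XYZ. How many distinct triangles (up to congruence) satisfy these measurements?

1

YZ·sin Z = 13.48·sin(0.3548 rad) ≈ 4.683.
Since XY ≥ YZ, exactly one triangle exists.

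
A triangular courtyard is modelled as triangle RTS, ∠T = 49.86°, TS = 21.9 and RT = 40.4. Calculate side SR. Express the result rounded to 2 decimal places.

31.16

By the law of cosines, SR² = RT² + TS² − 2·RT·TS·cos T = 971.04, so SR ≈ 31.161.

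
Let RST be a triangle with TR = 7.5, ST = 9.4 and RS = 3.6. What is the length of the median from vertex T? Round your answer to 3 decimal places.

Median from T: ½√(2·ST² + 2·TR² − RS²) ≈ 8.3105.

8.311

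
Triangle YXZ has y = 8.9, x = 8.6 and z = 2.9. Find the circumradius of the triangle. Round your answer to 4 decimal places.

R ≈ 4.4590

By the law of cosines, cos Y = (x² + z² − y²) / (2·x·z) ≈ 0.06335, so ∠Y ≈ 86.37°.
Circumradius = y/(2 sin Y) ≈ 4.459.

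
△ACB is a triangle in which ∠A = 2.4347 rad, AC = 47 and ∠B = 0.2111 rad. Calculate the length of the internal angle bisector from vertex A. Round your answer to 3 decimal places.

The third angle is ∠C = π − ∠B − ∠A = 0.4958 rad.
Law of sines: CB = AC·sin A/sin B ≈ 145.68.
Law of sines: BA = AC·sin C/sin B ≈ 106.71.
The bisector from A has length 2·BA·AC·cos(∠A/2)/(BA+AC) ≈ 22.588.

22.588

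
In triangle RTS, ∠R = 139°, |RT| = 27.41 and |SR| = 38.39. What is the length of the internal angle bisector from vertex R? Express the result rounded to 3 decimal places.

11.201

By the law of cosines, |TS|² = |SR|² + |RT|² − 2·|SR|·|RT|·cos R = 3813.4, so |TS| ≈ 61.753.
The bisector from R has length 2·|SR|·|RT|·cos(∠R/2)/(|SR|+|RT|) ≈ 11.201.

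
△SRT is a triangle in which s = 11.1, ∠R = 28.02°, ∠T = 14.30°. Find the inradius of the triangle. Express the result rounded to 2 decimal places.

The third angle is ∠S = 180° − ∠R − ∠T = 137.68°.
Law of sines: r = s·sin R/sin S ≈ 7.7451.
Law of sines: t = s·sin T/sin S ≈ 4.0722.
Area = ½·s·r·sin T ≈ 10.617.
Semiperimeter p = (11.1+7.7451+4.0722)/2 = 11.459.
Inradius = area/p = 10.617/11.459 ≈ 0.92658.

0.93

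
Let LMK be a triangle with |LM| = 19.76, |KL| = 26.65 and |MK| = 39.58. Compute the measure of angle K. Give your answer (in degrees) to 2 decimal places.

∠K ≈ 26.60°

By the law of cosines, cos K = (|MK|² + |KL|² − |LM|²) / (2·|MK|·|KL|) ≈ 0.89416, so ∠K ≈ 26.60°.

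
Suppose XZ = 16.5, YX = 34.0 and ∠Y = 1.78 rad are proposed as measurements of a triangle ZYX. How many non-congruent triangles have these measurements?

0

YX·sin Y = 34.0·sin(1.78 rad) ≈ 33.26.
Since ∠Y is not acute, a triangle exists only if XZ > YX; here XZ ≤ YX, so there is no triangle.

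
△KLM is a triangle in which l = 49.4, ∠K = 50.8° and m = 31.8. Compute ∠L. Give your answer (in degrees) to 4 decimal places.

89.1354

By the law of cosines, k² = l² + m² − 2·l·m·cos K = 1465.9, so k ≈ 38.287.
Law of cosines again: cos L = (m² + k² − l²)/(2·m·k) ≈ 0.01509, so ∠L ≈ 89.14°.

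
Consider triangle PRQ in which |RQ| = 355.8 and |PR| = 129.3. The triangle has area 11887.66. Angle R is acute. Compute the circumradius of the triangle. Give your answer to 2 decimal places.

245.79

From area = ½·|PR|·|RQ|·sin R, we get sin R = 2·area/(|PR|·|RQ|) ≈ 0.51680.
Taking the acute solution, ∠R ≈ 31.12°.
Law of cosines then gives |QP| ≈ 254.05.
Circumradius = |QP|/(2 sin R) ≈ 245.79.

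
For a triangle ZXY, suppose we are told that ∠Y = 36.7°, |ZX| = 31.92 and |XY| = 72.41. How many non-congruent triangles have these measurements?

|XY|·sin Y = 72.41·sin(36.7°) ≈ 43.27.
Since |ZX| = 31.92 < 43.27 = |XY| sin Y, no triangle exists.

0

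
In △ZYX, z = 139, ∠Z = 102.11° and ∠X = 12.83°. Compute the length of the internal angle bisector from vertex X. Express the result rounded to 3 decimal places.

t_X ≈ 132.926

The third angle is ∠Y = 180° − ∠X − ∠Z = 65.06°.
Law of sines: y = z·sin Y/sin Z ≈ 128.91.
Law of sines: x = z·sin X/sin Z ≈ 31.569.
The bisector from X has length 2·z·y·cos(∠X/2)/(z+y) ≈ 132.93.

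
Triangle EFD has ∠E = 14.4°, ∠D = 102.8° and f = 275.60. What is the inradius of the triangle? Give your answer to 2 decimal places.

r ≈ 31.63

The third angle is ∠F = 180° − ∠D − ∠E = 62.80°.
Law of sines: e = f·sin E/sin F ≈ 77.061.
Law of sines: d = f·sin D/sin F ≈ 302.17.
Area = ½·f·e·sin D ≈ 10355.
Semiperimeter s = (77.061+275.6+302.17)/2 = 327.41.
Inradius = area/s = 10355/327.41 ≈ 31.627.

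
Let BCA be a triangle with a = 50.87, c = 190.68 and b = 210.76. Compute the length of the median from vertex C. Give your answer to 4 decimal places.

Median from C: ½√(2·a² + 2·b² − c²) ≈ 120.06.

120.0585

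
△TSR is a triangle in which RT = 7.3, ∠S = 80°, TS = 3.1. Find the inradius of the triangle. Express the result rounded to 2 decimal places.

r ≈ 1.25

Law of sines: sin R = TS·sin S/RT ≈ 0.41821.
Since RT ≥ TS, only the acute value applies: ∠R ≈ 24.72°.
Then ∠T = 180° − ∠S − ∠R ≈ 75.28°.
Law of sines gives SR = RT·sin T/sin S ≈ 7.1693.
Area = ½·RT·TS·sin T ≈ 10.944.
Semiperimeter s = (7.1693+7.3+3.1)/2 = 8.7846.
Inradius = area/s = 10.944/8.7846 ≈ 1.2458.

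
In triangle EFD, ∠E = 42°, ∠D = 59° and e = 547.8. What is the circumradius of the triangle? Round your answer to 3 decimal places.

409.337

The third angle is ∠F = 180° − ∠D − ∠E = 79.00°.
Law of sines: f = e·sin F/sin E ≈ 803.63.
Law of sines: d = e·sin D/sin E ≈ 701.74.
Circumradius = e/(2 sin E) ≈ 409.34.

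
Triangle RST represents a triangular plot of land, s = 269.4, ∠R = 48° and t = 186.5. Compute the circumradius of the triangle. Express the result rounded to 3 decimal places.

By the law of cosines, r² = s² + t² − 2·s·t·cos R = 40120, so r ≈ 200.3.
Area = ½·s·t·sin R ≈ 18669.
Circumradius = r/(2 sin R) ≈ 134.77.

134.765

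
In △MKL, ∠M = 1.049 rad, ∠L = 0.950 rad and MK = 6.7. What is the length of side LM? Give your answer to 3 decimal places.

The third angle is ∠K = π − ∠L − ∠M = 1.143 rad.
Law of sines: LM = MK·sin K/sin L ≈ 7.4932.

7.493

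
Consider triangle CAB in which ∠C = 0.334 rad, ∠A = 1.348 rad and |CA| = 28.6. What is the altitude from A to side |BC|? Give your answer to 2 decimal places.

The third angle is ∠B = π − ∠C − ∠A = 1.460 rad.
Law of sines: |AB| = |CA|·sin C/sin B ≈ 9.4341.
Law of sines: |BC| = |CA|·sin A/sin B ≈ 28.066.
Area = ½·|CA|·|AB|·sin A ≈ 131.57.
The altitude from A has length 2·area/|BC| ≈ 9.3758.

h_A ≈ 9.38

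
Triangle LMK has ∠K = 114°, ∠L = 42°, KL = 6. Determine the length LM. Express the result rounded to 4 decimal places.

13.4762

The third angle is ∠M = 180° − ∠K − ∠L = 24.00°.
Law of sines: LM = KL·sin K/sin M ≈ 13.476.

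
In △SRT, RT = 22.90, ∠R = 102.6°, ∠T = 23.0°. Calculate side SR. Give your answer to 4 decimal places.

11.0045

The third angle is ∠S = 180° − ∠R − ∠T = 54.40°.
Law of sines: SR = RT·sin T/sin S ≈ 11.004.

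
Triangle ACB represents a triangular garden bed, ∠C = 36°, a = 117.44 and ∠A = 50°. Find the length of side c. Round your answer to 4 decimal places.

The third angle is ∠B = 180° − ∠A − ∠C = 94.00°.
Law of sines: c = a·sin C/sin A ≈ 90.112.

90.1116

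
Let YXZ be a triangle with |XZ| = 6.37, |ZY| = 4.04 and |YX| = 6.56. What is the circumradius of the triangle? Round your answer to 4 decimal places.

By the law of cosines, cos Y = (|ZY|² + |YX|² − |XZ|²) / (2·|ZY|·|YX|) ≈ 0.35428, so ∠Y ≈ 1.209 rad.
Circumradius = |XZ|/(2 sin Y) ≈ 3.4059.

3.4059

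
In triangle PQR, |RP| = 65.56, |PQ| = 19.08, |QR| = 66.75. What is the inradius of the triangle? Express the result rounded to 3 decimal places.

Semiperimeter s = (66.75 + 65.56 + 19.08)/2 = 75.695.
Heron's formula: area = √(75.695·8.945·10.135·56.615) ≈ 623.31.
Inradius = area/s = 623.31/75.695 ≈ 8.2344.

r ≈ 8.234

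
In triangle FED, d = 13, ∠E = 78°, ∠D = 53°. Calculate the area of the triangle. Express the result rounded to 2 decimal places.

area ≈ 78.11

The third angle is ∠F = 180° − ∠E − ∠D = 49.00°.
Law of sines: f = d·sin F/sin D ≈ 12.285.
Law of sines: e = d·sin E/sin D ≈ 15.922.
Area = ½·d·f·sin E ≈ 78.107.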